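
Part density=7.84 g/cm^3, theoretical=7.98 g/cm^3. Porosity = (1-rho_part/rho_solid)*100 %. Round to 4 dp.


Porosity = (1-7.84/7.98)*100 = 1.7544 %


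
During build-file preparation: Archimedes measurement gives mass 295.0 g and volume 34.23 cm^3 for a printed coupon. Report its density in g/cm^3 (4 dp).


rho = 295.0 / 34.23 = 8.6182 g/cm^3


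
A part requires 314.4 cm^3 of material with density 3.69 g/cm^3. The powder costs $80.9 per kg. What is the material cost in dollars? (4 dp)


Mass = 314.4*3.69/1000 = 1.160136 kg
Cost = 1.160136 * 80.9 = 93.855 $


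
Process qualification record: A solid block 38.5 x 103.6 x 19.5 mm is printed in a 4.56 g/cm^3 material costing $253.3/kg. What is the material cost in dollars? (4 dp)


V = 38.5 * 103.6 * 19.5 = 77777.7 mm^3 = 77.7777 cm^3
Mass = 77.7777 * 4.56 / 1000 = 0.35466631 kg
Cost = 0.35466631 * 253.3 = 89.837 $


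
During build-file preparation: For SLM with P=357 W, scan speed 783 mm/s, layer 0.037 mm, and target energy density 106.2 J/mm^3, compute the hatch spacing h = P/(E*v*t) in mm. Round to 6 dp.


h = 357 / (106.2*783*0.037) = 0.116033 mm


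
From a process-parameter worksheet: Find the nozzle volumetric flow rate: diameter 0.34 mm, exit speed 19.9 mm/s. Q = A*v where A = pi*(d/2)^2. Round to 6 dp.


A = pi*(0.34/2)^2 = 0.09079203 mm^2
Q = 0.09079203 * 19.9 = 1.806761 mm^3/s


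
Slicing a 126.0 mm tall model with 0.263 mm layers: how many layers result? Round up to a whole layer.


Layers = ceil(126.0/0.263) = 480


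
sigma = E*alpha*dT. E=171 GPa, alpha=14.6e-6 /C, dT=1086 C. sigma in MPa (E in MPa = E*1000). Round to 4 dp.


sigma = 171*1000 * 14.6e-6 * 1086 = 2711.3076 MPa


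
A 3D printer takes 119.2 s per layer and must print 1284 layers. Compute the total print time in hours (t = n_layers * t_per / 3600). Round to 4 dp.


t = 1284 * 119.2 / 3600 = 42.5147 hrs


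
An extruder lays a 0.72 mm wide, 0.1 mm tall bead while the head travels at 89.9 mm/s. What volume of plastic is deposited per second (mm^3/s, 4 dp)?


Rate = 0.72 * 0.1 * 89.9 = 6.4728 mm^3/s


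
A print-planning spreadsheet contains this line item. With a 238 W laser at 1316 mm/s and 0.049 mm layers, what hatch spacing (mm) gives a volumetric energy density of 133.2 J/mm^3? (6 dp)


h = 238 / (133.2*1316*0.049) = 0.027709 mm


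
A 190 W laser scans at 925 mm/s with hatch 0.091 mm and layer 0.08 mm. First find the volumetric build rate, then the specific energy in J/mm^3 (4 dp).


Build rate = 925 * 0.091 * 0.08 = 6.734 mm^3/s
SE = 190 / 6.734 = 28.215 J/mm^3


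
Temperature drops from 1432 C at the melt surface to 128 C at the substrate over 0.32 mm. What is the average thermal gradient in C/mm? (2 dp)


G = (1432-128)/0.32 = 4075.0 C/mm


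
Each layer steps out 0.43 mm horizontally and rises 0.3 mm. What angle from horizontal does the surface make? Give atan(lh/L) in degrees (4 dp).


angle = atan(0.3/0.43) = 34.9025 degrees


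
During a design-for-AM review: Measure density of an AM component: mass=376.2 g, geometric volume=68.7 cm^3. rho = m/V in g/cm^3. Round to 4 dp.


rho = 376.2 / 68.7 = 5.476 g/cm^3


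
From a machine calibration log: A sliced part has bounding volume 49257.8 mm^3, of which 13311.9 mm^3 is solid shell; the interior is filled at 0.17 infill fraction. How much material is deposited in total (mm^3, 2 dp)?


V_infill = (49257.8 - 13311.9) * 0.17 = 6110.8
V_total = 13311.9 + 6110.8 = 19422.7 mm^3


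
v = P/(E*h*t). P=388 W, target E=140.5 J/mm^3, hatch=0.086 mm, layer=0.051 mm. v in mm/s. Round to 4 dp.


v = 388 / (140.5*0.086*0.051) = 629.632 mm/s


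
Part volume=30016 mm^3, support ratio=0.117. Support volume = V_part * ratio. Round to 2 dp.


V_support = 30016 * 0.117 = 3511.87 mm^3


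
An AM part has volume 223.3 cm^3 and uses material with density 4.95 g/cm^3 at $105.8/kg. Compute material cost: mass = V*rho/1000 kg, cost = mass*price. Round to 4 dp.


Mass = 223.3*4.95/1000 = 1.105335 kg
Cost = 1.105335 * 105.8 = 116.9444 $


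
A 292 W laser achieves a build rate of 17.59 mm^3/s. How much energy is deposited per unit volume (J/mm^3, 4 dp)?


SE = 292 / 17.59 = 16.6003 J/mm^3


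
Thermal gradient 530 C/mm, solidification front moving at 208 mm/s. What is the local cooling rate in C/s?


CR = 530 * 208 = 110240 C/s


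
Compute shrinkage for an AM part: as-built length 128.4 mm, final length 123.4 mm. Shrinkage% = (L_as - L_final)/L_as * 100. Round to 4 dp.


Shrinkage = ((128.4-123.4)/128.4)*100 = 3.8941 %


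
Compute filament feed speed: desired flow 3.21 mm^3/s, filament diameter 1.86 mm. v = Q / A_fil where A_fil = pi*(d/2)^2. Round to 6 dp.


A = pi*(1.86/2)^2 = 2.717163
v = 3.21 / 2.717163 = 1.181379 mm/s


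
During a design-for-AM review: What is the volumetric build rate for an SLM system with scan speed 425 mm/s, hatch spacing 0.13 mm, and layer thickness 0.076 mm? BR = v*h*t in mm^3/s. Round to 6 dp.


Rate = 425 * 0.13 * 0.076 = 4.199 mm^3/s


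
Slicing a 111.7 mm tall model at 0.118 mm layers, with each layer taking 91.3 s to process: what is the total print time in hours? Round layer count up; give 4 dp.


Layers = ceil(111.7/0.118) = 947
t = 947 * 91.3 / 3600 = 24.017 hrs


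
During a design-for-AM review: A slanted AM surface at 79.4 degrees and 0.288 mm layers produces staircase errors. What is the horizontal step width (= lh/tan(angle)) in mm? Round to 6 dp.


step = 0.288 / tan(79.4) = 0.053898 mm


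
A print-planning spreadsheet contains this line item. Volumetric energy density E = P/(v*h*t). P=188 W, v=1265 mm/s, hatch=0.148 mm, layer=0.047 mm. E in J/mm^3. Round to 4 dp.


E = 188 / (1265*0.148*0.047) = 21.3652 J/mm^3


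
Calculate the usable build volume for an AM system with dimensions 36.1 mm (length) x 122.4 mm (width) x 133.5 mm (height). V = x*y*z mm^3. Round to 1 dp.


V = 36.1 * 122.4 * 133.5 = 589888.4 mm^3


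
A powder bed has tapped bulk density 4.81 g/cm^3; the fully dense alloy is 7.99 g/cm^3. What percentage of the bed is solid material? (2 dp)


Packing = (4.81/7.99)*100 = 60.2 %


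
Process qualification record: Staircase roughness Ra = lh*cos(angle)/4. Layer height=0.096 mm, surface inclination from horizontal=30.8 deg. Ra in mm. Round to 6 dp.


Ra = 0.096 * cos(30.8) / 4 = 0.020615 mm


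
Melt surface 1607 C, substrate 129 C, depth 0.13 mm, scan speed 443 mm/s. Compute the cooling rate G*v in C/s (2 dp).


G = (1607-129)/0.13 = 11369.23076923 C/mm
CR = 11369.23076923 * 443 = 5036569.23 C/s


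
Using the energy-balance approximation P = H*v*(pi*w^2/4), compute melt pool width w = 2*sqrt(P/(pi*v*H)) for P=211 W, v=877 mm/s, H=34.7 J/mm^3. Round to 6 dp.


w = 2*sqrt(211/(pi*877*34.7)) = 0.093958 mm


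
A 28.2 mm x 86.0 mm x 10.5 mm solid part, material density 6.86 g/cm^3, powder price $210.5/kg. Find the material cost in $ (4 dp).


V = 28.2 * 86.0 * 10.5 = 25464.6 mm^3 = 25.4646 cm^3
Mass = 25.4646 * 6.86 / 1000 = 0.17468716 kg
Cost = 0.17468716 * 210.5 = 36.7716 $


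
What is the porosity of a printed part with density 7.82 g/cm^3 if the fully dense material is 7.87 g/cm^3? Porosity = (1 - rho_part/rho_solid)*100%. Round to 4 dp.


Porosity = (1-7.82/7.87)*100 = 0.6353 %


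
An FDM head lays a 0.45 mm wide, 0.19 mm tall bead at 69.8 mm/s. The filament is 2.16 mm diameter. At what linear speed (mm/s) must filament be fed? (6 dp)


Q = 0.45 * 0.19 * 69.8 = 5.9679 mm^3/s
A_fil = pi*(2.16/2)^2 = 3.66435367 mm^2
v_feed = 5.9679 / 3.66435367 = 1.628636 mm/s


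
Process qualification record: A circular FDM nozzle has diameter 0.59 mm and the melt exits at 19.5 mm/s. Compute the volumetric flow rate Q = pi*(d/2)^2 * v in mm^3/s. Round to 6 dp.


A = pi*(0.59/2)^2 = 0.2733971 mm^2
Q = 0.2733971 * 19.5 = 5.331243 mm^3/s


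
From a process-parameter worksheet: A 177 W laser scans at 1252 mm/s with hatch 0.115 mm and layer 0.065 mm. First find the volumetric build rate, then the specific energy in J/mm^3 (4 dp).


Build rate = 1252 * 0.115 * 0.065 = 9.3587 mm^3/s
SE = 177 / 9.3587 = 18.9129 J/mm^3


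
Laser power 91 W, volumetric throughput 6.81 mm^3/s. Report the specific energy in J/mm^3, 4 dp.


SE = 91 / 6.81 = 13.3627 J/mm^3


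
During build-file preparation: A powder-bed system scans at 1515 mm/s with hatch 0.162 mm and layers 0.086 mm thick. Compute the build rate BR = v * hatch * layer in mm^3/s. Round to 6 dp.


Rate = 1515 * 0.162 * 0.086 = 21.10698 mm^3/s


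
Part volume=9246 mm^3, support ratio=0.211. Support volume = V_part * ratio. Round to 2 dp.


V_support = 9246 * 0.211 = 1950.91 mm^3


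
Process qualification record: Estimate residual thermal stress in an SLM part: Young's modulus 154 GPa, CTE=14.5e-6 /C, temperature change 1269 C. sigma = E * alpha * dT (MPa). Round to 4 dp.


sigma = 154*1000 * 14.5e-6 * 1269 = 2833.677 MPa


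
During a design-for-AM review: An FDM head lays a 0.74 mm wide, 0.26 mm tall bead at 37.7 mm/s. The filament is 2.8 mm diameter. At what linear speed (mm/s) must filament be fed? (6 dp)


Q = 0.74 * 0.26 * 37.7 = 7.25348 mm^3/s
A_fil = pi*(2.8/2)^2 = 6.1575216 mm^2
v_feed = 7.25348 / 6.1575216 = 1.177987 mm/s


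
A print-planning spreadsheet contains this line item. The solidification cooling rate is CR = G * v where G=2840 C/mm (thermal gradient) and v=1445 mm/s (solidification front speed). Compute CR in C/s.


CR = 2840 * 1445 = 4103800 C/s


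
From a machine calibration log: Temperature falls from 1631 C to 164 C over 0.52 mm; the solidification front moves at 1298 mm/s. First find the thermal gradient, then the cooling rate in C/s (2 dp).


G = (1631-164)/0.52 = 2821.15384615 C/mm
CR = 2821.15384615 * 1298 = 3661857.69 C/s


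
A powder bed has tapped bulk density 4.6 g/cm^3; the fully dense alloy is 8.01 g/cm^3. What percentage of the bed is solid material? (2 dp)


Packing = (4.6/8.01)*100 = 57.43 %


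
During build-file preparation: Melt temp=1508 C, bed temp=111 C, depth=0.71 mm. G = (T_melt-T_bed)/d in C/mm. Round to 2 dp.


G = (1508-111)/0.71 = 1967.61 C/mm


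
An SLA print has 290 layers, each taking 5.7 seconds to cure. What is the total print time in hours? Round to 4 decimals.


t = 290 * 5.7 / 3600 = 0.4592 hrs


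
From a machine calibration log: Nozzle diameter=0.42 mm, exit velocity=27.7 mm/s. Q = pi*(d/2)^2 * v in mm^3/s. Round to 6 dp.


A = pi*(0.42/2)^2 = 0.13854424 mm^2
Q = 0.13854424 * 27.7 = 3.837675 mm^3/s


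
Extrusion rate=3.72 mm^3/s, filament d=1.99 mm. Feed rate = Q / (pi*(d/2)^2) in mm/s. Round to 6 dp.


A = pi*(1.99/2)^2 = 3.110255
v = 3.72 / 3.110255 = 1.196043 mm/s


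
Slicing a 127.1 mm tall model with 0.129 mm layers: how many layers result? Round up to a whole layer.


Layers = ceil(127.1/0.129) = 986


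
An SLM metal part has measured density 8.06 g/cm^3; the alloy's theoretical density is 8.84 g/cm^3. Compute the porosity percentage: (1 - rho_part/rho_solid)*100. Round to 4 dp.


Porosity = (1-8.06/8.84)*100 = 8.8235 %


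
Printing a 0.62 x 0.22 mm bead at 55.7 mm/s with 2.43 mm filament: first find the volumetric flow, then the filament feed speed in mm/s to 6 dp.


Q = 0.62 * 0.22 * 55.7 = 7.59748 mm^3/s
A_fil = pi*(2.43/2)^2 = 4.63769762 mm^2
v_feed = 7.59748 / 4.63769762 = 1.638201 mm/s


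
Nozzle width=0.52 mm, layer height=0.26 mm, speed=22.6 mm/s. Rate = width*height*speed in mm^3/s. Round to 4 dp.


Rate = 0.52 * 0.26 * 22.6 = 3.0555 mm^3/s


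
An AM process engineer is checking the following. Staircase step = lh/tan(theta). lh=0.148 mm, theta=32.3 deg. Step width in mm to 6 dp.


step = 0.148 / tan(32.3) = 0.234113 mm


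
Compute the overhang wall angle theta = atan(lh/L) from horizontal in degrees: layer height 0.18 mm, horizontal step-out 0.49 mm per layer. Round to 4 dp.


angle = atan(0.18/0.49) = 20.1707 degrees


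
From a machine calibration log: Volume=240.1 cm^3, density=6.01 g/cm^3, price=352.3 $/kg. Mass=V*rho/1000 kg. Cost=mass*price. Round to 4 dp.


Mass = 240.1*6.01/1000 = 1.443001 kg
Cost = 1.443001 * 352.3 = 508.3693 $


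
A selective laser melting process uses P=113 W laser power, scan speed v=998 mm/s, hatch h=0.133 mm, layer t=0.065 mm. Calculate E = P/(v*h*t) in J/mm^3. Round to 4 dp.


E = 113 / (998*0.133*0.065) = 13.0973 J/mm^3


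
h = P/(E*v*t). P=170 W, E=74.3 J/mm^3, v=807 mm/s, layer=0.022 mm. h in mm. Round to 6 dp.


h = 170 / (74.3*807*0.022) = 0.128874 mm


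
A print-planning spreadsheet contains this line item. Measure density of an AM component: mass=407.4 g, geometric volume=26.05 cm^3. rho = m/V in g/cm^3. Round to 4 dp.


rho = 407.4 / 26.05 = 15.6392 g/cm^3


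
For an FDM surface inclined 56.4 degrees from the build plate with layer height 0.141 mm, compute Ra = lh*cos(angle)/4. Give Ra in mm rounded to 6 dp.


Ra = 0.141 * cos(56.4) / 4 = 0.019507 mm


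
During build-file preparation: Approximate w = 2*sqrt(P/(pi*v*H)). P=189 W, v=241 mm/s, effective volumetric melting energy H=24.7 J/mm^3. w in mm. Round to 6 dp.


w = 2*sqrt(189/(pi*241*24.7)) = 0.201062 mm


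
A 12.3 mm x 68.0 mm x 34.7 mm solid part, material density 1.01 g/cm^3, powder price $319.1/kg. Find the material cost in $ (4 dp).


V = 12.3 * 68.0 * 34.7 = 29023.08 mm^3 = 29.02308 cm^3
Mass = 29.02308 * 1.01 / 1000 = 0.02931331 kg
Cost = 0.02931331 * 319.1 = 9.3539 $


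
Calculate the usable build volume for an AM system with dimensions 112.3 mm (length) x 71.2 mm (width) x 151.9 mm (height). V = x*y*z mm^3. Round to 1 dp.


V = 112.3 * 71.2 * 151.9 = 1214555.9 mm^3


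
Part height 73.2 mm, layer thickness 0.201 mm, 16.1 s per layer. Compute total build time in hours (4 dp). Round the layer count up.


Layers = ceil(73.2/0.201) = 365
t = 365 * 16.1 / 3600 = 1.6324 hrs


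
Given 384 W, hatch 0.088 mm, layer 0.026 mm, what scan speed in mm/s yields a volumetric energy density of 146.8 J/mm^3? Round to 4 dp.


v = 384 / (146.8*0.088*0.026) = 1143.2709 mm/s


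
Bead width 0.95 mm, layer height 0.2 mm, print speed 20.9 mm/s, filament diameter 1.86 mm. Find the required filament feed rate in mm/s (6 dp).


Q = 0.95 * 0.2 * 20.9 = 3.971 mm^3/s
A_fil = pi*(1.86/2)^2 = 2.71716349 mm^2
v_feed = 3.971 / 2.71716349 = 1.461451 mm/s


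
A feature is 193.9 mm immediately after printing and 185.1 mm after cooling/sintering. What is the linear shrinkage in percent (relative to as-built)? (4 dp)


Shrinkage = ((193.9-185.1)/193.9)*100 = 4.5384 %


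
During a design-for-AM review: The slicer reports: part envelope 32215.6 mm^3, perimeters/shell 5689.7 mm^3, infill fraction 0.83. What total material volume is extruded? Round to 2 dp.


V_infill = (32215.6 - 5689.7) * 0.83 = 22016.5
V_total = 5689.7 + 22016.5 = 27706.2 mm^3


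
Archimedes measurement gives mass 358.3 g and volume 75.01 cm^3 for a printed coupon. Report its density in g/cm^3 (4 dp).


rho = 358.3 / 75.01 = 4.7767 g/cm^3


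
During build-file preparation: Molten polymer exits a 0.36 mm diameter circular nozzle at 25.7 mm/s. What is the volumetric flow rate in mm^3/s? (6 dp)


A = pi*(0.36/2)^2 = 0.1017876 mm^2
Q = 0.1017876 * 25.7 = 2.615941 mm^3/s


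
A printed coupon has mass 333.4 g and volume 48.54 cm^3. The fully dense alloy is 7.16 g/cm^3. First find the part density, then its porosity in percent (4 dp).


rho_part = 333.4 / 48.54 = 6.86856201 g/cm^3
Porosity = (1 - 6.86856201/7.16)*100 = 4.0704 %


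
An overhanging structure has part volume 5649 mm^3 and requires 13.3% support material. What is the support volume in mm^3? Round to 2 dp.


V_support = 5649 * 0.133 = 751.32 mm^3


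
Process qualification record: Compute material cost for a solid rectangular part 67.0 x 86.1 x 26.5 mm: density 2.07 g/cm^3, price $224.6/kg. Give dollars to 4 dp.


V = 67.0 * 86.1 * 26.5 = 152870.55 mm^3 = 152.87055 cm^3
Mass = 152.87055 * 2.07 / 1000 = 0.31644204 kg
Cost = 0.31644204 * 224.6 = 71.0729 $


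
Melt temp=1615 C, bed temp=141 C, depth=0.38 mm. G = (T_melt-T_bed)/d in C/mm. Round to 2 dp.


G = (1615-141)/0.38 = 3878.95 C/mm


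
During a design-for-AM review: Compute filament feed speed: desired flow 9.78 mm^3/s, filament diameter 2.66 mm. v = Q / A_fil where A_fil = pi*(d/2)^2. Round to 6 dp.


A = pi*(2.66/2)^2 = 5.557163
v = 9.78 / 5.557163 = 1.759891 mm/s


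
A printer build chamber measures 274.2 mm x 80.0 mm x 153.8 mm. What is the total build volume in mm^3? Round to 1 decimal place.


V = 274.2 * 80.0 * 153.8 = 3373756.8 mm^3


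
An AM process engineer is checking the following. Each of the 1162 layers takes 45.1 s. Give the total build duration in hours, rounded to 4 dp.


t = 1162 * 45.1 / 3600 = 14.5573 hrs


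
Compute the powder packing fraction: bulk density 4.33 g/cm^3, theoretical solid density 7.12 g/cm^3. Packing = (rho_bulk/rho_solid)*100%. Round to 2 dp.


Packing = (4.33/7.12)*100 = 60.81 %


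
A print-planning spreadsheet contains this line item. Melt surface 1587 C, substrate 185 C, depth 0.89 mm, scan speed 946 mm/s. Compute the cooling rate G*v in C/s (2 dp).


G = (1587-185)/0.89 = 1575.28089888 C/mm
CR = 1575.28089888 * 946 = 1490215.73 C/s


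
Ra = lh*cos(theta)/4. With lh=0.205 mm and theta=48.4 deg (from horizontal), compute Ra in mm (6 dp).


Ra = 0.205 * cos(48.4) / 4 = 0.034026 mm


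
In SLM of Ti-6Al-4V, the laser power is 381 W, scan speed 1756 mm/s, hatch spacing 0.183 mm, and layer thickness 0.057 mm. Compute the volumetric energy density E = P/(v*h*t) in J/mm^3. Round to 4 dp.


E = 381 / (1756*0.183*0.057) = 20.8005 J/mm^3


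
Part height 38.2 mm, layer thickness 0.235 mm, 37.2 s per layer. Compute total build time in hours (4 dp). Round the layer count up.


Layers = ceil(38.2/0.235) = 163
t = 163 * 37.2 / 3600 = 1.6843 hrs


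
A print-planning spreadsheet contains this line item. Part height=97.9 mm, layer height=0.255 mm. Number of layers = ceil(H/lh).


Layers = ceil(97.9/0.255) = 384


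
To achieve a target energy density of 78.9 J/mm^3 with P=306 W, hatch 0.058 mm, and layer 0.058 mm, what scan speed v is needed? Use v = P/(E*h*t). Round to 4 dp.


v = 306 / (78.9*0.058*0.058) = 1152.8915 mm/s


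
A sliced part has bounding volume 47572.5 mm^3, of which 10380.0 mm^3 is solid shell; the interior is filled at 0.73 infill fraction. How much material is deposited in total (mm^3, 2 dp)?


V_infill = (47572.5 - 10380.0) * 0.73 = 27150.53
V_total = 10380.0 + 27150.53 = 37530.53 mm^3


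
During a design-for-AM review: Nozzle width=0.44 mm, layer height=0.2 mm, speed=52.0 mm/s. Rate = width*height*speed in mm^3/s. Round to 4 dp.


Rate = 0.44 * 0.2 * 52.0 = 4.576 mm^3/s


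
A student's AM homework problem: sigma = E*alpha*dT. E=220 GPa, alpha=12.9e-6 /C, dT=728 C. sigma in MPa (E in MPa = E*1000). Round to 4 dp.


sigma = 220*1000 * 12.9e-6 * 728 = 2066.064 MPa


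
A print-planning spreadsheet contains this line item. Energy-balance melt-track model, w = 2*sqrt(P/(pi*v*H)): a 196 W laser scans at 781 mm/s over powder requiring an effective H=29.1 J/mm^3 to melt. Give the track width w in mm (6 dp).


w = 2*sqrt(196/(pi*781*29.1)) = 0.104788 mm


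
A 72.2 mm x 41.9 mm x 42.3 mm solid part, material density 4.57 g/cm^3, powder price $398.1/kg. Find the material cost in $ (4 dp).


V = 72.2 * 41.9 * 42.3 = 127965.114 mm^3 = 127.965114 cm^3
Mass = 127.965114 * 4.57 / 1000 = 0.58480057 kg
Cost = 0.58480057 * 398.1 = 232.8091 $


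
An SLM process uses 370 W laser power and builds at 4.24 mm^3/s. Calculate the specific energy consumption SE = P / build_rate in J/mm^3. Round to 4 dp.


SE = 370 / 4.24 = 87.2642 J/mm^3


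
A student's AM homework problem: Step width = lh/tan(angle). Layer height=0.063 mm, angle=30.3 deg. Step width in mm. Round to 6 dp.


step = 0.063 / tan(30.3) = 0.107812 mm


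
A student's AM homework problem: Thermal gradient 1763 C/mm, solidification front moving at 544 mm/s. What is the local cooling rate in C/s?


CR = 1763 * 544 = 959072 C/s


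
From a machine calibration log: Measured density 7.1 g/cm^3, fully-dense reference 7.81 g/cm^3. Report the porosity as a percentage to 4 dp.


Porosity = (1-7.1/7.81)*100 = 9.0909 %


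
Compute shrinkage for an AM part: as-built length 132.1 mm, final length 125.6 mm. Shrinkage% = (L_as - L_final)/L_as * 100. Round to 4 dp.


Shrinkage = ((132.1-125.6)/132.1)*100 = 4.9205 %


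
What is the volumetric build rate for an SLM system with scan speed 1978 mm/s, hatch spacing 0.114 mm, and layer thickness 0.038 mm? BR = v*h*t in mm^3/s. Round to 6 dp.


Rate = 1978 * 0.114 * 0.038 = 8.568696 mm^3/s


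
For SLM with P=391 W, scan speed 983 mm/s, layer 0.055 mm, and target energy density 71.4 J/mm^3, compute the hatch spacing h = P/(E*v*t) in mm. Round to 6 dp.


h = 391 / (71.4*983*0.055) = 0.101289 mm


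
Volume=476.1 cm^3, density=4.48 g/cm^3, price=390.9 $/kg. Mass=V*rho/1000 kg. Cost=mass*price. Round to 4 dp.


Mass = 476.1*4.48/1000 = 2.132928 kg
Cost = 2.132928 * 390.9 = 833.7616 $


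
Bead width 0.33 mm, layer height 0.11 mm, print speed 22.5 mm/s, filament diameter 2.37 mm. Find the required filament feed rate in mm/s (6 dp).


Q = 0.33 * 0.11 * 22.5 = 0.81675 mm^3/s
A_fil = pi*(2.37/2)^2 = 4.41150294 mm^2
v_feed = 0.81675 / 4.41150294 = 0.185141 mm/s


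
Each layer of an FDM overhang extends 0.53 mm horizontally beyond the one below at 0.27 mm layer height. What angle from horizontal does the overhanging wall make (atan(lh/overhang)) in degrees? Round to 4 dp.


angle = atan(0.27/0.53) = 26.9958 degrees


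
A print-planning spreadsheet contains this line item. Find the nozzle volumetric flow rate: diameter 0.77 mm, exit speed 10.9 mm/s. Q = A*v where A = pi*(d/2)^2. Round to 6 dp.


A = pi*(0.77/2)^2 = 0.46566257 mm^2
Q = 0.46566257 * 10.9 = 5.075722 mm^3/s


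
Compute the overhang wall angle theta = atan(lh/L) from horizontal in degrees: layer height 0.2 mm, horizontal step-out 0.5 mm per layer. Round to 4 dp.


angle = atan(0.2/0.5) = 21.8014 degrees


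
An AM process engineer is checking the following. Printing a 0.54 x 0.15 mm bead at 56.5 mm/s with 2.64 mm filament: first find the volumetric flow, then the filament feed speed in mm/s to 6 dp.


Q = 0.54 * 0.15 * 56.5 = 4.5765 mm^3/s
A_fil = pi*(2.64/2)^2 = 5.47391104 mm^2
v_feed = 4.5765 / 5.47391104 = 0.836057 mm/s


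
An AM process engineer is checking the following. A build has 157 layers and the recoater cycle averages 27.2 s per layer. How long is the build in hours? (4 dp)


t = 157 * 27.2 / 3600 = 1.1862 hrs


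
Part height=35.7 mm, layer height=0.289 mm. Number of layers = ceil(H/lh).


Layers = ceil(35.7/0.289) = 124


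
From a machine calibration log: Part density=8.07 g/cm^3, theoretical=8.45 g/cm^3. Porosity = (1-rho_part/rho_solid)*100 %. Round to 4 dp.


Porosity = (1-8.07/8.45)*100 = 4.497 %


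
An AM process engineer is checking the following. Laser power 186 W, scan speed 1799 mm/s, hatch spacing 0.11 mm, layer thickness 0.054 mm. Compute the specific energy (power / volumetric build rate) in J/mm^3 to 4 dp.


Build rate = 1799 * 0.11 * 0.054 = 10.68606 mm^3/s
SE = 186 / 10.68606 = 17.4059 J/mm^3


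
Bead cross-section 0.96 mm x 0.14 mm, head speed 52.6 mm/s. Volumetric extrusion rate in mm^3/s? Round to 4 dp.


Rate = 0.96 * 0.14 * 52.6 = 7.0694 mm^3/s


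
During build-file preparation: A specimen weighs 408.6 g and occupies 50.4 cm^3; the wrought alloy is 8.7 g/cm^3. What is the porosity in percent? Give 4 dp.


rho_part = 408.6 / 50.4 = 8.10714286 g/cm^3
Porosity = (1 - 8.10714286/8.7)*100 = 6.8144 %


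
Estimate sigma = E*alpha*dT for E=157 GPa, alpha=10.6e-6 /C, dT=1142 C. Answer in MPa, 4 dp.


sigma = 157*1000 * 10.6e-6 * 1142 = 1900.5164 MPa


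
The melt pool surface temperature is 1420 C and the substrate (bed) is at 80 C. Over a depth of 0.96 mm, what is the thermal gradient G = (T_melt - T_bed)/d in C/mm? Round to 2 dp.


G = (1420-80)/0.96 = 1395.83 C/mm


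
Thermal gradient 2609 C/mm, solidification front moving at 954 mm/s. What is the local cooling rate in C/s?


CR = 2609 * 954 = 2488986 C/s


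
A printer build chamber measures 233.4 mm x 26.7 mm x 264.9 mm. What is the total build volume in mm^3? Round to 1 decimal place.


V = 233.4 * 26.7 * 264.9 = 1650798.5 mm^3


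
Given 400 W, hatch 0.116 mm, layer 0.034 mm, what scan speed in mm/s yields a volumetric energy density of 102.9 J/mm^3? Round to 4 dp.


v = 400 / (102.9*0.116*0.034) = 985.6159 mm/s


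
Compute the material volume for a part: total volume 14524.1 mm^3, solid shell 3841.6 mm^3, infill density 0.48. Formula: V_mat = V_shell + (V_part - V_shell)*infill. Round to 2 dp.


V_infill = (14524.1 - 3841.6) * 0.48 = 5127.6
V_total = 3841.6 + 5127.6 = 8969.2 mm^3


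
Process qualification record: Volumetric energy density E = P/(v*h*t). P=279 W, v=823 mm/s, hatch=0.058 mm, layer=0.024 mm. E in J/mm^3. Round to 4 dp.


E = 279 / (823*0.058*0.024) = 243.5371 J/mm^3


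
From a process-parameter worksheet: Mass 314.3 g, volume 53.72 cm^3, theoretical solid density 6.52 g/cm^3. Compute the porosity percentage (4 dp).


rho_part = 314.3 / 53.72 = 5.85070737 g/cm^3
Porosity = (1 - 5.85070737/6.52)*100 = 10.2652 %


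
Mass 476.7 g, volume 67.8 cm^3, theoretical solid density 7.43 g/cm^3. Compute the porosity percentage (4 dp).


rho_part = 476.7 / 67.8 = 7.03097345 g/cm^3
Porosity = (1 - 7.03097345/7.43)*100 = 5.3705 %


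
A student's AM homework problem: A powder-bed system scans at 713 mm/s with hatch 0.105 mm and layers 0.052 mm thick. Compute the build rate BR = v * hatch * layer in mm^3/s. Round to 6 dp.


Rate = 713 * 0.105 * 0.052 = 3.89298 mm^3/s


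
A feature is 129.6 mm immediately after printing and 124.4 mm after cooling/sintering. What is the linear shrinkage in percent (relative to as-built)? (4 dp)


Shrinkage = ((129.6-124.4)/129.6)*100 = 4.0123 %


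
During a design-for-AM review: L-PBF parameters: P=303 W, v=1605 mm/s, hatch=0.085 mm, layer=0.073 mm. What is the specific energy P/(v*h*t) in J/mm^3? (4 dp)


Build rate = 1605 * 0.085 * 0.073 = 9.959025 mm^3/s
SE = 303 / 9.959025 = 30.4247 J/mm^3


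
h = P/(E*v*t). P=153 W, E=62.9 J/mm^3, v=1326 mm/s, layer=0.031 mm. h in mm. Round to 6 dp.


h = 153 / (62.9*1326*0.031) = 0.059175 mm


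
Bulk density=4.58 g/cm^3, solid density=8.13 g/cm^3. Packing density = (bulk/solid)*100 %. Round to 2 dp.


Packing = (4.58/8.13)*100 = 56.33 %


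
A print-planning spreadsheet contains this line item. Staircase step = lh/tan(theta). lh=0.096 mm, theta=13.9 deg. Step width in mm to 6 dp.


step = 0.096 / tan(13.9) = 0.387918 mm


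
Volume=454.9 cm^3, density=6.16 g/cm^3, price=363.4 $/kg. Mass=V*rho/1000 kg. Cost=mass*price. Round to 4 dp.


Mass = 454.9*6.16/1000 = 2.802184 kg
Cost = 2.802184 * 363.4 = 1018.3137 $


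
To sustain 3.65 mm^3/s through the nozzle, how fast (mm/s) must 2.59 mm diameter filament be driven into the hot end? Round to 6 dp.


A = pi*(2.59/2)^2 = 5.268529
v = 3.65 / 5.268529 = 0.692793 mm/s


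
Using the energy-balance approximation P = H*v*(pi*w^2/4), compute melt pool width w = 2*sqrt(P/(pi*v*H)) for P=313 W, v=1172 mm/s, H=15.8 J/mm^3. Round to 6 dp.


w = 2*sqrt(313/(pi*1172*15.8)) = 0.146702 mm


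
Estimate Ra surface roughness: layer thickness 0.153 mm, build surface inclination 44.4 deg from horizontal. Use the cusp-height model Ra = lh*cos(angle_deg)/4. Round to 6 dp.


Ra = 0.153 * cos(44.4) / 4 = 0.027329 mm


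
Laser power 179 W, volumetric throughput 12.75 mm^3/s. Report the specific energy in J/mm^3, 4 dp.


SE = 179 / 12.75 = 14.0392 J/mm^3


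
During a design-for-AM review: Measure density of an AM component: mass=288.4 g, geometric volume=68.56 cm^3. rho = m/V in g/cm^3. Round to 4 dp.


rho = 288.4 / 68.56 = 4.2065 g/cm^3


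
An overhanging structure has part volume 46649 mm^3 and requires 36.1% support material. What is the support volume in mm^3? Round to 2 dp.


V_support = 46649 * 0.361 = 16840.29 mm^3


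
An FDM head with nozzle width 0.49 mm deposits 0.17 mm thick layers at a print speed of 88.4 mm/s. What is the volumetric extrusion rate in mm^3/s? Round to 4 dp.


Rate = 0.49 * 0.17 * 88.4 = 7.3637 mm^3/s


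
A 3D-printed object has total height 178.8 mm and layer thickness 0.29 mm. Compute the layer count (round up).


Layers = ceil(178.8/0.29) = 617


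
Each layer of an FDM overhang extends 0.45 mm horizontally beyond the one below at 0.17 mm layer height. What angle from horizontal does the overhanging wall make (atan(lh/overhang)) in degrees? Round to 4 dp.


angle = atan(0.17/0.45) = 20.6955 degrees


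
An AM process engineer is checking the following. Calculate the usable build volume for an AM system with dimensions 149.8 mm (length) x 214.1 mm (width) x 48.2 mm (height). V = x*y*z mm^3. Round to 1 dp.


V = 149.8 * 214.1 * 48.2 = 1545879.1 mm^3


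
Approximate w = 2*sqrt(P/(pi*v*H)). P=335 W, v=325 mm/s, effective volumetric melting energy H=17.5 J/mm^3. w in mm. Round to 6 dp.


w = 2*sqrt(335/(pi*325*17.5)) = 0.273853 mm


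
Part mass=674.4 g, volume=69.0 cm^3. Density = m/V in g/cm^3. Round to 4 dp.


rho = 674.4 / 69.0 = 9.7739 g/cm^3


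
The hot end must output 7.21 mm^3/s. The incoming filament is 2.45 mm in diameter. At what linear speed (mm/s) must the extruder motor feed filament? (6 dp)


A = pi*(2.45/2)^2 = 4.714352
v = 7.21 / 4.714352 = 1.529372 mm/s


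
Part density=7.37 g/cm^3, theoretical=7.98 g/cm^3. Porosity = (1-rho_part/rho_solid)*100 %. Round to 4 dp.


Porosity = (1-7.37/7.98)*100 = 7.6441 %


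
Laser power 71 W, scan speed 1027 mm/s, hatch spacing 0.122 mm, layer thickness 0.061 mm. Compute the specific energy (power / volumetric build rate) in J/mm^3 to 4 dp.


Build rate = 1027 * 0.122 * 0.061 = 7.642934 mm^3/s
SE = 71 / 7.642934 = 9.2896 J/mm^3


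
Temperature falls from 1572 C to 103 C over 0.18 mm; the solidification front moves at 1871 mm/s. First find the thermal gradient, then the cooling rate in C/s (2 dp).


G = (1572-103)/0.18 = 8161.11111111 C/mm
CR = 8161.11111111 * 1871 = 15269438.89 C/s


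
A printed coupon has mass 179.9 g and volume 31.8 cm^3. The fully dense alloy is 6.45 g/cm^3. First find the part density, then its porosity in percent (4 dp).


rho_part = 179.9 / 31.8 = 5.6572327 g/cm^3
Porosity = (1 - 5.6572327/6.45)*100 = 12.291 %


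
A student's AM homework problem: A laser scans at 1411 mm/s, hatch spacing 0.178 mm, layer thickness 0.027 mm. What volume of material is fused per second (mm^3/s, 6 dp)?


Rate = 1411 * 0.178 * 0.027 = 6.781266 mm^3/s


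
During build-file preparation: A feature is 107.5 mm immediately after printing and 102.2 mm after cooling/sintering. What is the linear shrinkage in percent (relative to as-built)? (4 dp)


Shrinkage = ((107.5-102.2)/107.5)*100 = 4.9302 %


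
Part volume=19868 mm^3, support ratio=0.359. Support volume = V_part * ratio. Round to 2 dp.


V_support = 19868 * 0.359 = 7132.61 mm^3


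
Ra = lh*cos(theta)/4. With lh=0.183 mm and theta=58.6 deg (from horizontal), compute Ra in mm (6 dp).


Ra = 0.183 * cos(58.6) / 4 = 0.023836 mm


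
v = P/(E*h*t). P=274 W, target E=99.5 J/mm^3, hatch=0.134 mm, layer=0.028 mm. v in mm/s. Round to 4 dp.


v = 274 / (99.5*0.134*0.028) = 733.9469 mm/s


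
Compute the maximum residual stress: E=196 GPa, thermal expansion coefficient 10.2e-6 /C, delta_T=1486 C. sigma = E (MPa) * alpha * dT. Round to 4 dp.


sigma = 196*1000 * 10.2e-6 * 1486 = 2970.8112 MPa


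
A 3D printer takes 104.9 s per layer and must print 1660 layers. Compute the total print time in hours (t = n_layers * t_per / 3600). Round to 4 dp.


t = 1660 * 104.9 / 3600 = 48.3706 hrs


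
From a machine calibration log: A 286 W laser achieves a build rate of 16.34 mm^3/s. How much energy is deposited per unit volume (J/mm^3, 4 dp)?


SE = 286 / 16.34 = 17.5031 J/mm^3


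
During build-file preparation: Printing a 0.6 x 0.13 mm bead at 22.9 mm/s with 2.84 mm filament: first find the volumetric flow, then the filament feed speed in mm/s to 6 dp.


Q = 0.6 * 0.13 * 22.9 = 1.7862 mm^3/s
A_fil = pi*(2.84/2)^2 = 6.33470743 mm^2
v_feed = 1.7862 / 6.33470743 = 0.28197 mm/s


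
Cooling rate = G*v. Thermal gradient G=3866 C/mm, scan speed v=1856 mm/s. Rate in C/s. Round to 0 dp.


CR = 3866 * 1856 = 7175296 C/s


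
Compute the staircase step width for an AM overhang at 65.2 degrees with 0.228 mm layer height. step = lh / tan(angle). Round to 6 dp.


step = 0.228 / tan(65.2) = 0.105351 mm


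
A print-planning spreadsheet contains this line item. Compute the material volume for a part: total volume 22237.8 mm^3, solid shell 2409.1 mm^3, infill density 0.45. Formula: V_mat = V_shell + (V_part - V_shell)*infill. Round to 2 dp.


V_infill = (22237.8 - 2409.1) * 0.45 = 8922.92
V_total = 2409.1 + 8922.92 = 11332.02 mm^3


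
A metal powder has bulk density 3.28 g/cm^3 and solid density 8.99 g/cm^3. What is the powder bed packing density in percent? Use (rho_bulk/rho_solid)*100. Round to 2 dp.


Packing = (3.28/8.99)*100 = 36.48 %


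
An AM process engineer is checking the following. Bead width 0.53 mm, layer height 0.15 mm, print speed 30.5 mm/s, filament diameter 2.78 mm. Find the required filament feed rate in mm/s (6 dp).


Q = 0.53 * 0.15 * 30.5 = 2.42475 mm^3/s
A_fil = pi*(2.78/2)^2 = 6.06987117 mm^2
v_feed = 2.42475 / 6.06987117 = 0.399473 mm/s


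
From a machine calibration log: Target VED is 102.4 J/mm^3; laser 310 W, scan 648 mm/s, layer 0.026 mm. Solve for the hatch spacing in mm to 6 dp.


h = 310 / (102.4*648*0.026) = 0.179686 mm


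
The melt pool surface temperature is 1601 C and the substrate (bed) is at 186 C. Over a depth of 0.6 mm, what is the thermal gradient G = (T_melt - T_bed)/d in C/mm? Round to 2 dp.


G = (1601-186)/0.6 = 2358.33 C/mm


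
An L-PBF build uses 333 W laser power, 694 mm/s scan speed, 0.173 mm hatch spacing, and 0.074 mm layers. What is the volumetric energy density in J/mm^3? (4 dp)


E = 333 / (694*0.173*0.074) = 37.4806 J/mm^3


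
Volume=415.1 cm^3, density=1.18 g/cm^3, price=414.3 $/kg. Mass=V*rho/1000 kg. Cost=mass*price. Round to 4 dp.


Mass = 415.1*1.18/1000 = 0.489818 kg
Cost = 0.489818 * 414.3 = 202.9316 $


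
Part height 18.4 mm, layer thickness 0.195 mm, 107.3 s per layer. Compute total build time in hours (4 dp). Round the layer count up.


Layers = ceil(18.4/0.195) = 95
t = 95 * 107.3 / 3600 = 2.8315 hrs


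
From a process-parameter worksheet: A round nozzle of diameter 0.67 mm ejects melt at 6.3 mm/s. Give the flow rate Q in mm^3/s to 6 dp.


A = pi*(0.67/2)^2 = 0.35256524 mm^2
Q = 0.35256524 * 6.3 = 2.221161 mm^3/s


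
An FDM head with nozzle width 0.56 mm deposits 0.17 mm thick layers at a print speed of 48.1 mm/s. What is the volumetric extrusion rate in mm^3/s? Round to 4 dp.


Rate = 0.56 * 0.17 * 48.1 = 4.5791 mm^3/s


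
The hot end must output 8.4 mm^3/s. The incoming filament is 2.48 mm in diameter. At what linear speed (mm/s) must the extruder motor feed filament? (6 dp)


A = pi*(2.48/2)^2 = 4.830513
v = 8.4 / 4.830513 = 1.738946 mm/s


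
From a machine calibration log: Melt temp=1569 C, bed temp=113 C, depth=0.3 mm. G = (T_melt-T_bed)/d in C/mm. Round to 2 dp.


G = (1569-113)/0.3 = 4853.33 C/mm


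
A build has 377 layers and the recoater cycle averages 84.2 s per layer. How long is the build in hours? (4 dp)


t = 377 * 84.2 / 3600 = 8.8176 hrs


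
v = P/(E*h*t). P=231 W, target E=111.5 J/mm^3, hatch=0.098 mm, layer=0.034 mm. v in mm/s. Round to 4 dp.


v = 231 / (111.5*0.098*0.034) = 621.7734 mm/s


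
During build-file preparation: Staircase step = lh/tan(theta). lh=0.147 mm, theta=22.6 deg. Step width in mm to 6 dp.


step = 0.147 / tan(22.6) = 0.353145 mm


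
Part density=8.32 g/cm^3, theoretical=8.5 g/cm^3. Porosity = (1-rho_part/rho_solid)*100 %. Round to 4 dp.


Porosity = (1-8.32/8.5)*100 = 2.1176 %


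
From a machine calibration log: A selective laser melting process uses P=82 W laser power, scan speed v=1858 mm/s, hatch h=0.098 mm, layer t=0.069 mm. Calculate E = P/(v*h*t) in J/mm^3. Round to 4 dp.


E = 82 / (1858*0.098*0.069) = 6.5267 J/mm^3


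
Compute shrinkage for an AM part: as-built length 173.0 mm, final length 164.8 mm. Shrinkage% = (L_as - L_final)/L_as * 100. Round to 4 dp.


Shrinkage = ((173.0-164.8)/173.0)*100 = 4.7399 %


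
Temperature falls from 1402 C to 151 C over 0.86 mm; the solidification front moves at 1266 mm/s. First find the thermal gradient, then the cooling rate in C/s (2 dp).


G = (1402-151)/0.86 = 1454.65116279 C/mm
CR = 1454.65116279 * 1266 = 1841588.37 C/s


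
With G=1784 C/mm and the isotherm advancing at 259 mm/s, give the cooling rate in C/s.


CR = 1784 * 259 = 462056 C/s


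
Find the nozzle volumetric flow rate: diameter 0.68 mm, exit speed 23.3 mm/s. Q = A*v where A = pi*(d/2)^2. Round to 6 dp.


A = pi*(0.68/2)^2 = 0.36316811 mm^2
Q = 0.36316811 * 23.3 = 8.461817 mm^3/s


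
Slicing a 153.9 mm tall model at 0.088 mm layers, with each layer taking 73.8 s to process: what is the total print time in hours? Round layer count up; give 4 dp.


Layers = ceil(153.9/0.088) = 1749
t = 1749 * 73.8 / 3600 = 35.8545 hrs


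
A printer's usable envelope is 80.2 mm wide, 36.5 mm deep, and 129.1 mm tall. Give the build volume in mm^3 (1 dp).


V = 80.2 * 36.5 * 129.1 = 377914.4 mm^3


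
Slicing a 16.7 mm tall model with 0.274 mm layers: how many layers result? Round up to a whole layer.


Layers = ceil(16.7/0.274) = 61


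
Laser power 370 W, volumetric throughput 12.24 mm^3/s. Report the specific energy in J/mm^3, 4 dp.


SE = 370 / 12.24 = 30.2288 J/mm^3


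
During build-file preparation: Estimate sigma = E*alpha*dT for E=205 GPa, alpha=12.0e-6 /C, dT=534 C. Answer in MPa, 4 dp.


sigma = 205*1000 * 12.0e-6 * 534 = 1313.64 MPa


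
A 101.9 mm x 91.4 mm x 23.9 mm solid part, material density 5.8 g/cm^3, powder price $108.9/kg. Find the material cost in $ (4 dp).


V = 101.9 * 91.4 * 23.9 = 222596.474 mm^3 = 222.596474 cm^3
Mass = 222.596474 * 5.8 / 1000 = 1.29105955 kg
Cost = 1.29105955 * 108.9 = 140.5964 $


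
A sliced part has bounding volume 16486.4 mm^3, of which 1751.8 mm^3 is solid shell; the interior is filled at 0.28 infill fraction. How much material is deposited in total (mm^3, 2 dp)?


V_infill = (16486.4 - 1751.8) * 0.28 = 4125.69
V_total = 1751.8 + 4125.69 = 5877.49 mm^3


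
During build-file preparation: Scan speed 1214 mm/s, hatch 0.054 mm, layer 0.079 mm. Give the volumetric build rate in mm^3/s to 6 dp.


Rate = 1214 * 0.054 * 0.079 = 5.178924 mm^3/s


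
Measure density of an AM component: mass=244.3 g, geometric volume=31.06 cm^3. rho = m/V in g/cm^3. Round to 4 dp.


rho = 244.3 / 31.06 = 7.8654 g/cm^3


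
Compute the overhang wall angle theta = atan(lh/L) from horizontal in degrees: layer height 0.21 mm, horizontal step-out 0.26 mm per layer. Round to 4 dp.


angle = atan(0.21/0.26) = 38.9275 degrees


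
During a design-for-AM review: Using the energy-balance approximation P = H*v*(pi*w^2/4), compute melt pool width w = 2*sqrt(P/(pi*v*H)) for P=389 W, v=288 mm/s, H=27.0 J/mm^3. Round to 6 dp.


w = 2*sqrt(389/(pi*288*27.0)) = 0.252378 mm
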